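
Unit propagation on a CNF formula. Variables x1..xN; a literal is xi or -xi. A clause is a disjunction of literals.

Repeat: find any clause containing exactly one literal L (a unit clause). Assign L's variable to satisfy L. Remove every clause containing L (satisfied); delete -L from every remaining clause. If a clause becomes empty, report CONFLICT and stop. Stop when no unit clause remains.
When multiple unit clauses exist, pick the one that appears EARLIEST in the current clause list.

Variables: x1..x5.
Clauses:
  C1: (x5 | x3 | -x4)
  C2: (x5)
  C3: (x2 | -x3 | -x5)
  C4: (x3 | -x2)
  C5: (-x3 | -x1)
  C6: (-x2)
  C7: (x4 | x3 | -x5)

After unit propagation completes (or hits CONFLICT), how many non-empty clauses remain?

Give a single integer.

unit clause [5] forces x5=T; simplify:
  drop -5 from [2, -3, -5] -> [2, -3]
  drop -5 from [4, 3, -5] -> [4, 3]
  satisfied 2 clause(s); 5 remain; assigned so far: [5]
unit clause [-2] forces x2=F; simplify:
  drop 2 from [2, -3] -> [-3]
  satisfied 2 clause(s); 3 remain; assigned so far: [2, 5]
unit clause [-3] forces x3=F; simplify:
  drop 3 from [4, 3] -> [4]
  satisfied 2 clause(s); 1 remain; assigned so far: [2, 3, 5]
unit clause [4] forces x4=T; simplify:
  satisfied 1 clause(s); 0 remain; assigned so far: [2, 3, 4, 5]

Answer: 0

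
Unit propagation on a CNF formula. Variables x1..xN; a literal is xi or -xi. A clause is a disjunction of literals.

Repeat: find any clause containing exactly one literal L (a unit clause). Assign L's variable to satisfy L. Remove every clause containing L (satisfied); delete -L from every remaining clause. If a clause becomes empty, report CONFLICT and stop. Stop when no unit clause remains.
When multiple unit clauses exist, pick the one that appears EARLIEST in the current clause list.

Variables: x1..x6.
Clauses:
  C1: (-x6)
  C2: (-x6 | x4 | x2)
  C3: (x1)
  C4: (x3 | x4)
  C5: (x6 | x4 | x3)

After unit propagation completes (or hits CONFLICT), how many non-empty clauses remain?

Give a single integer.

unit clause [-6] forces x6=F; simplify:
  drop 6 from [6, 4, 3] -> [4, 3]
  satisfied 2 clause(s); 3 remain; assigned so far: [6]
unit clause [1] forces x1=T; simplify:
  satisfied 1 clause(s); 2 remain; assigned so far: [1, 6]

Answer: 2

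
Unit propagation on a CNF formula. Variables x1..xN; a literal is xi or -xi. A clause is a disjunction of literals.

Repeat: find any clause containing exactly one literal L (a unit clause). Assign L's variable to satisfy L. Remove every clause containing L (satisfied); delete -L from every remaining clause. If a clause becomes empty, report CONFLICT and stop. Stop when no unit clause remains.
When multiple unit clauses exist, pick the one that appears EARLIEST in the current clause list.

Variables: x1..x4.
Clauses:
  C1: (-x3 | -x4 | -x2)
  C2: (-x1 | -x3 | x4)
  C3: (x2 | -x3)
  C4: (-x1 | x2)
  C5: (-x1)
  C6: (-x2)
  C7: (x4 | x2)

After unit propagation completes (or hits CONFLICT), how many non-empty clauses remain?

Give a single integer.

unit clause [-1] forces x1=F; simplify:
  satisfied 3 clause(s); 4 remain; assigned so far: [1]
unit clause [-2] forces x2=F; simplify:
  drop 2 from [2, -3] -> [-3]
  drop 2 from [4, 2] -> [4]
  satisfied 2 clause(s); 2 remain; assigned so far: [1, 2]
unit clause [-3] forces x3=F; simplify:
  satisfied 1 clause(s); 1 remain; assigned so far: [1, 2, 3]
unit clause [4] forces x4=T; simplify:
  satisfied 1 clause(s); 0 remain; assigned so far: [1, 2, 3, 4]

Answer: 0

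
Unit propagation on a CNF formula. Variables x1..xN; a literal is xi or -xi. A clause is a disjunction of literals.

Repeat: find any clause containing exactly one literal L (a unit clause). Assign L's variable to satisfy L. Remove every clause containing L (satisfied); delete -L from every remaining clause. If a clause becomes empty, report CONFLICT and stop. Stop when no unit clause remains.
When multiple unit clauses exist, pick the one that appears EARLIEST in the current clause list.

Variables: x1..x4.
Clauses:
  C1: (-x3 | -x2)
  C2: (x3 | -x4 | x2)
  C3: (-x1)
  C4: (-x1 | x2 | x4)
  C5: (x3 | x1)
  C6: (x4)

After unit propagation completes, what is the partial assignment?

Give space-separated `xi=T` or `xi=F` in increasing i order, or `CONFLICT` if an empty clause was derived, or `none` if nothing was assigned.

unit clause [-1] forces x1=F; simplify:
  drop 1 from [3, 1] -> [3]
  satisfied 2 clause(s); 4 remain; assigned so far: [1]
unit clause [3] forces x3=T; simplify:
  drop -3 from [-3, -2] -> [-2]
  satisfied 2 clause(s); 2 remain; assigned so far: [1, 3]
unit clause [-2] forces x2=F; simplify:
  satisfied 1 clause(s); 1 remain; assigned so far: [1, 2, 3]
unit clause [4] forces x4=T; simplify:
  satisfied 1 clause(s); 0 remain; assigned so far: [1, 2, 3, 4]

Answer: x1=F x2=F x3=T x4=T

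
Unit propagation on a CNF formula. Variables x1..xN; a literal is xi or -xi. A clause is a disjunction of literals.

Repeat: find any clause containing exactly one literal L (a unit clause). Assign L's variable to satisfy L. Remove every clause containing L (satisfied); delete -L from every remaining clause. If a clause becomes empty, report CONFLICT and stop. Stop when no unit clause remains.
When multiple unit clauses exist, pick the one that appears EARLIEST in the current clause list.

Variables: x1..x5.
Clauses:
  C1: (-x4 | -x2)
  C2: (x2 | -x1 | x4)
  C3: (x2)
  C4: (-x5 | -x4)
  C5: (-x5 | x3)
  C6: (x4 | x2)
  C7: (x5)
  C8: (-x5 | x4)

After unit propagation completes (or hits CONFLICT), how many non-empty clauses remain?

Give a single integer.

unit clause [2] forces x2=T; simplify:
  drop -2 from [-4, -2] -> [-4]
  satisfied 3 clause(s); 5 remain; assigned so far: [2]
unit clause [-4] forces x4=F; simplify:
  drop 4 from [-5, 4] -> [-5]
  satisfied 2 clause(s); 3 remain; assigned so far: [2, 4]
unit clause [5] forces x5=T; simplify:
  drop -5 from [-5, 3] -> [3]
  drop -5 from [-5] -> [] (empty!)
  satisfied 1 clause(s); 2 remain; assigned so far: [2, 4, 5]
CONFLICT (empty clause)

Answer: 1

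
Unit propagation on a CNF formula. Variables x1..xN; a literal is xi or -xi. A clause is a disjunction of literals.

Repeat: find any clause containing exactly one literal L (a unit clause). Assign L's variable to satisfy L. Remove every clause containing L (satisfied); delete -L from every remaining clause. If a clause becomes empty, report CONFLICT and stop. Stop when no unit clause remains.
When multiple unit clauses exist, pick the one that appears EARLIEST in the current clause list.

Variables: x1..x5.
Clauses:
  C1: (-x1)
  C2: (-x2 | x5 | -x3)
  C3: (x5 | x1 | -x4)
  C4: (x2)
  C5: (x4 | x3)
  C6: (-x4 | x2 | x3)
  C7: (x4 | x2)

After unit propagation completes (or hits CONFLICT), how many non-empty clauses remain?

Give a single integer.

Answer: 3

Derivation:
unit clause [-1] forces x1=F; simplify:
  drop 1 from [5, 1, -4] -> [5, -4]
  satisfied 1 clause(s); 6 remain; assigned so far: [1]
unit clause [2] forces x2=T; simplify:
  drop -2 from [-2, 5, -3] -> [5, -3]
  satisfied 3 clause(s); 3 remain; assigned so far: [1, 2]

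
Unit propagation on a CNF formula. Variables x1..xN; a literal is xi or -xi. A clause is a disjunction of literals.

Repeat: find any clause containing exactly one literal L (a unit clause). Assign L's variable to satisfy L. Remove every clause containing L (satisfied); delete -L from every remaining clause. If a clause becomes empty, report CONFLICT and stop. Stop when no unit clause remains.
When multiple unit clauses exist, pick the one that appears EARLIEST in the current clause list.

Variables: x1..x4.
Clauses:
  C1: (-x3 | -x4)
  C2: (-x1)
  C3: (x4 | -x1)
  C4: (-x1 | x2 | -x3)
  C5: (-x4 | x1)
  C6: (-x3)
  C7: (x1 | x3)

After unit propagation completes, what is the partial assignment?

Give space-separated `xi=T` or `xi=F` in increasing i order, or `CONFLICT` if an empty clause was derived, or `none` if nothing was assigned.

unit clause [-1] forces x1=F; simplify:
  drop 1 from [-4, 1] -> [-4]
  drop 1 from [1, 3] -> [3]
  satisfied 3 clause(s); 4 remain; assigned so far: [1]
unit clause [-4] forces x4=F; simplify:
  satisfied 2 clause(s); 2 remain; assigned so far: [1, 4]
unit clause [-3] forces x3=F; simplify:
  drop 3 from [3] -> [] (empty!)
  satisfied 1 clause(s); 1 remain; assigned so far: [1, 3, 4]
CONFLICT (empty clause)

Answer: CONFLICT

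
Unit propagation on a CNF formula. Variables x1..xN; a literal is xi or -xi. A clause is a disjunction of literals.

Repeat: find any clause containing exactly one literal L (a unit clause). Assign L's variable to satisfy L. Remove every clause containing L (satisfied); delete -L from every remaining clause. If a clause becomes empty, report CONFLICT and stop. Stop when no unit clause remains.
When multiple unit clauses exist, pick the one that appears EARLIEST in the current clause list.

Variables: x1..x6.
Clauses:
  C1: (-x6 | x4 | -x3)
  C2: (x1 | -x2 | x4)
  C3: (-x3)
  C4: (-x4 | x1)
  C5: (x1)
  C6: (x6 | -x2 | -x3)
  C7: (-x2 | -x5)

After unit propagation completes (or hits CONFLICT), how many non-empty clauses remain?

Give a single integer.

unit clause [-3] forces x3=F; simplify:
  satisfied 3 clause(s); 4 remain; assigned so far: [3]
unit clause [1] forces x1=T; simplify:
  satisfied 3 clause(s); 1 remain; assigned so far: [1, 3]

Answer: 1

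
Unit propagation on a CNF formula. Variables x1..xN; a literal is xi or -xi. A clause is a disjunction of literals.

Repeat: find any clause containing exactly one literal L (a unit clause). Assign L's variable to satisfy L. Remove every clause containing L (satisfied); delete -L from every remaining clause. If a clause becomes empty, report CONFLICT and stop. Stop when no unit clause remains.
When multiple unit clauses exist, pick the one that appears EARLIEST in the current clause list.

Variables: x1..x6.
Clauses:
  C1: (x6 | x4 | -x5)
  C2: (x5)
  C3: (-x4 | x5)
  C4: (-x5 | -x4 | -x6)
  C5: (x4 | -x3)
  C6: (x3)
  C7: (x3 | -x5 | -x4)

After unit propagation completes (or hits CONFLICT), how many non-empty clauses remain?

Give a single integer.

unit clause [5] forces x5=T; simplify:
  drop -5 from [6, 4, -5] -> [6, 4]
  drop -5 from [-5, -4, -6] -> [-4, -6]
  drop -5 from [3, -5, -4] -> [3, -4]
  satisfied 2 clause(s); 5 remain; assigned so far: [5]
unit clause [3] forces x3=T; simplify:
  drop -3 from [4, -3] -> [4]
  satisfied 2 clause(s); 3 remain; assigned so far: [3, 5]
unit clause [4] forces x4=T; simplify:
  drop -4 from [-4, -6] -> [-6]
  satisfied 2 clause(s); 1 remain; assigned so far: [3, 4, 5]
unit clause [-6] forces x6=F; simplify:
  satisfied 1 clause(s); 0 remain; assigned so far: [3, 4, 5, 6]

Answer: 0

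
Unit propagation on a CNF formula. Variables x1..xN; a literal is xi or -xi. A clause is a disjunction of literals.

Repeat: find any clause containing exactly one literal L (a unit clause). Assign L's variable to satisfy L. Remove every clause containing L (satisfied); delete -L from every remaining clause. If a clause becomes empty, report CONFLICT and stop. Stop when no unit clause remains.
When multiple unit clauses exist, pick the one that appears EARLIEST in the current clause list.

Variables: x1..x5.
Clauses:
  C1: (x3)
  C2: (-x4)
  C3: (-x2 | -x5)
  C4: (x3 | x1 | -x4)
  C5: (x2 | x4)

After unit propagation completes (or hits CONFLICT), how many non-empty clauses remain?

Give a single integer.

unit clause [3] forces x3=T; simplify:
  satisfied 2 clause(s); 3 remain; assigned so far: [3]
unit clause [-4] forces x4=F; simplify:
  drop 4 from [2, 4] -> [2]
  satisfied 1 clause(s); 2 remain; assigned so far: [3, 4]
unit clause [2] forces x2=T; simplify:
  drop -2 from [-2, -5] -> [-5]
  satisfied 1 clause(s); 1 remain; assigned so far: [2, 3, 4]
unit clause [-5] forces x5=F; simplify:
  satisfied 1 clause(s); 0 remain; assigned so far: [2, 3, 4, 5]

Answer: 0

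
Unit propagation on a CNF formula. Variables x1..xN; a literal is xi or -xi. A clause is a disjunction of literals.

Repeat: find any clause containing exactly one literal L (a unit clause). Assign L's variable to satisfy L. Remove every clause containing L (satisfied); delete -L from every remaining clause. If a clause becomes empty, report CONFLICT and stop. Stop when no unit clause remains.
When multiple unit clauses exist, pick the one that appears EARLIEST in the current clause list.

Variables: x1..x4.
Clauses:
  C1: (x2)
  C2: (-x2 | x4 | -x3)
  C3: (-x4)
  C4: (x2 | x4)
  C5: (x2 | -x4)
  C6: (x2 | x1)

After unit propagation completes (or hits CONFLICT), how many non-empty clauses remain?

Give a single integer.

Answer: 0

Derivation:
unit clause [2] forces x2=T; simplify:
  drop -2 from [-2, 4, -3] -> [4, -3]
  satisfied 4 clause(s); 2 remain; assigned so far: [2]
unit clause [-4] forces x4=F; simplify:
  drop 4 from [4, -3] -> [-3]
  satisfied 1 clause(s); 1 remain; assigned so far: [2, 4]
unit clause [-3] forces x3=F; simplify:
  satisfied 1 clause(s); 0 remain; assigned so far: [2, 3, 4]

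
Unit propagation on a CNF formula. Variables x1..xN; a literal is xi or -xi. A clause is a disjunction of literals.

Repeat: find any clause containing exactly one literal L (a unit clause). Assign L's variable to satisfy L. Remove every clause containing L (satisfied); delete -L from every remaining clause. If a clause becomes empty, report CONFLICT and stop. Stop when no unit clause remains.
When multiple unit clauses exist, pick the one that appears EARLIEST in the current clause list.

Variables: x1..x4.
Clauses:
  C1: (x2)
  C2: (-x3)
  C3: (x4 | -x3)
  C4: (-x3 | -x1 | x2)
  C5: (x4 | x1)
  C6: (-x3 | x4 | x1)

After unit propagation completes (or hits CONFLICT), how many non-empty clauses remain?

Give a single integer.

Answer: 1

Derivation:
unit clause [2] forces x2=T; simplify:
  satisfied 2 clause(s); 4 remain; assigned so far: [2]
unit clause [-3] forces x3=F; simplify:
  satisfied 3 clause(s); 1 remain; assigned so far: [2, 3]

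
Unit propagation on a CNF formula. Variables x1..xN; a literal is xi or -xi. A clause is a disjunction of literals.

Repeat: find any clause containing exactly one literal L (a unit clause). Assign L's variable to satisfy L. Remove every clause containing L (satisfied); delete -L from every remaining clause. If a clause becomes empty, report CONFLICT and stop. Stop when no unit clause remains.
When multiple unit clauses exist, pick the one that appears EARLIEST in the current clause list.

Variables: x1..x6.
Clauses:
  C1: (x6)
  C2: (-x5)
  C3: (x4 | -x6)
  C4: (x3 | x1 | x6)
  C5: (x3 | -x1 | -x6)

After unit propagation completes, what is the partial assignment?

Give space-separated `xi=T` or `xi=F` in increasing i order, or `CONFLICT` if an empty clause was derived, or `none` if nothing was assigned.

Answer: x4=T x5=F x6=T

Derivation:
unit clause [6] forces x6=T; simplify:
  drop -6 from [4, -6] -> [4]
  drop -6 from [3, -1, -6] -> [3, -1]
  satisfied 2 clause(s); 3 remain; assigned so far: [6]
unit clause [-5] forces x5=F; simplify:
  satisfied 1 clause(s); 2 remain; assigned so far: [5, 6]
unit clause [4] forces x4=T; simplify:
  satisfied 1 clause(s); 1 remain; assigned so far: [4, 5, 6]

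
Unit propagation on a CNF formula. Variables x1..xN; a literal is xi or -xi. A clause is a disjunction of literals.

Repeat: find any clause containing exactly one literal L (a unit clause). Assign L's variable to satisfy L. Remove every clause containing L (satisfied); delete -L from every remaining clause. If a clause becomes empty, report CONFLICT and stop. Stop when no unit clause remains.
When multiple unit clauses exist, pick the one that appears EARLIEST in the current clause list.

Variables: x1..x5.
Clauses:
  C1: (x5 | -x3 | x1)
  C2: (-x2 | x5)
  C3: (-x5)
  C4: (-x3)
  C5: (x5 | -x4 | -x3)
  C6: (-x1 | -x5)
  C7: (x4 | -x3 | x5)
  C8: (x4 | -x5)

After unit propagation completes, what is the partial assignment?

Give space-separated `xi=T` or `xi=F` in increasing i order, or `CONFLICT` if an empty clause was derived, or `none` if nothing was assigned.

Answer: x2=F x3=F x5=F

Derivation:
unit clause [-5] forces x5=F; simplify:
  drop 5 from [5, -3, 1] -> [-3, 1]
  drop 5 from [-2, 5] -> [-2]
  drop 5 from [5, -4, -3] -> [-4, -3]
  drop 5 from [4, -3, 5] -> [4, -3]
  satisfied 3 clause(s); 5 remain; assigned so far: [5]
unit clause [-2] forces x2=F; simplify:
  satisfied 1 clause(s); 4 remain; assigned so far: [2, 5]
unit clause [-3] forces x3=F; simplify:
  satisfied 4 clause(s); 0 remain; assigned so far: [2, 3, 5]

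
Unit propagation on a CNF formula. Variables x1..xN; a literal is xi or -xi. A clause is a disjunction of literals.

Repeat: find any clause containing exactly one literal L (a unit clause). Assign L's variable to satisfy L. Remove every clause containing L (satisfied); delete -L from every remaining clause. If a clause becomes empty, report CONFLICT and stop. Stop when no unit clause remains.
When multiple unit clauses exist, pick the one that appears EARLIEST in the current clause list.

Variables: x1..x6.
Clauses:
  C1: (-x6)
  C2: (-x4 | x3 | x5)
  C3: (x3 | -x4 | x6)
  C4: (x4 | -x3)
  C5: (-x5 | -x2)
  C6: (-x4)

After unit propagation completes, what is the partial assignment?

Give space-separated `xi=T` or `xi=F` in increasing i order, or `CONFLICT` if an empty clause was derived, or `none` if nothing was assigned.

unit clause [-6] forces x6=F; simplify:
  drop 6 from [3, -4, 6] -> [3, -4]
  satisfied 1 clause(s); 5 remain; assigned so far: [6]
unit clause [-4] forces x4=F; simplify:
  drop 4 from [4, -3] -> [-3]
  satisfied 3 clause(s); 2 remain; assigned so far: [4, 6]
unit clause [-3] forces x3=F; simplify:
  satisfied 1 clause(s); 1 remain; assigned so far: [3, 4, 6]

Answer: x3=F x4=F x6=F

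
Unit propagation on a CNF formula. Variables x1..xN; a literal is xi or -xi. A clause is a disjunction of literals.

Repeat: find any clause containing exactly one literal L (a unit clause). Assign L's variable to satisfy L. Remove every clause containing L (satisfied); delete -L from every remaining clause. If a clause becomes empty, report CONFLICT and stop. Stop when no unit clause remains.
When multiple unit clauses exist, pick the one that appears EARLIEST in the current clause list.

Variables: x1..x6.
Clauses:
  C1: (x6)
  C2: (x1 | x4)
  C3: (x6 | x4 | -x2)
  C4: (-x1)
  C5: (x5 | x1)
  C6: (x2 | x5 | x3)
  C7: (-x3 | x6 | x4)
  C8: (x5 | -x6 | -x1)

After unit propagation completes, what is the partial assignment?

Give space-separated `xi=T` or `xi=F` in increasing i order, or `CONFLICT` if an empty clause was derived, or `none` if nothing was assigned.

unit clause [6] forces x6=T; simplify:
  drop -6 from [5, -6, -1] -> [5, -1]
  satisfied 3 clause(s); 5 remain; assigned so far: [6]
unit clause [-1] forces x1=F; simplify:
  drop 1 from [1, 4] -> [4]
  drop 1 from [5, 1] -> [5]
  satisfied 2 clause(s); 3 remain; assigned so far: [1, 6]
unit clause [4] forces x4=T; simplify:
  satisfied 1 clause(s); 2 remain; assigned so far: [1, 4, 6]
unit clause [5] forces x5=T; simplify:
  satisfied 2 clause(s); 0 remain; assigned so far: [1, 4, 5, 6]

Answer: x1=F x4=T x5=T x6=T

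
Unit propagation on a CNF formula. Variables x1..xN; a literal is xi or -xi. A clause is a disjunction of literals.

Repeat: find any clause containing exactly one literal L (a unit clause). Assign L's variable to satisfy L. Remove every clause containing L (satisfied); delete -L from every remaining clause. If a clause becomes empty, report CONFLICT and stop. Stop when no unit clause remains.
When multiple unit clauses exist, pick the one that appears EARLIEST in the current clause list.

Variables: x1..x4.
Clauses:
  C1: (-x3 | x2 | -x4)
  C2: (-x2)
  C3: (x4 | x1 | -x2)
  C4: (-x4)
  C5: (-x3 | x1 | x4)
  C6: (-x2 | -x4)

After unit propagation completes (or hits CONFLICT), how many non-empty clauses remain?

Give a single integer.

Answer: 1

Derivation:
unit clause [-2] forces x2=F; simplify:
  drop 2 from [-3, 2, -4] -> [-3, -4]
  satisfied 3 clause(s); 3 remain; assigned so far: [2]
unit clause [-4] forces x4=F; simplify:
  drop 4 from [-3, 1, 4] -> [-3, 1]
  satisfied 2 clause(s); 1 remain; assigned so far: [2, 4]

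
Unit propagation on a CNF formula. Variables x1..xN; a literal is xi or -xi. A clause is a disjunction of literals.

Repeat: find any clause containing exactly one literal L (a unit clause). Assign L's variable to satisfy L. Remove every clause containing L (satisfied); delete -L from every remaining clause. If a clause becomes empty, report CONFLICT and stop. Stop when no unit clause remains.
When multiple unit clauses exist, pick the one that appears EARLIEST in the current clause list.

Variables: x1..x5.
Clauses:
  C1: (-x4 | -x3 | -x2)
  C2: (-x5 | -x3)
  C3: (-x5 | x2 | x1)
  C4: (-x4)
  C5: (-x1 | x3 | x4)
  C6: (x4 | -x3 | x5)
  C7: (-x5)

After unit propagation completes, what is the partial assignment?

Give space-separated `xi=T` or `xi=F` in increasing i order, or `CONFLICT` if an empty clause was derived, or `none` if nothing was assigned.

unit clause [-4] forces x4=F; simplify:
  drop 4 from [-1, 3, 4] -> [-1, 3]
  drop 4 from [4, -3, 5] -> [-3, 5]
  satisfied 2 clause(s); 5 remain; assigned so far: [4]
unit clause [-5] forces x5=F; simplify:
  drop 5 from [-3, 5] -> [-3]
  satisfied 3 clause(s); 2 remain; assigned so far: [4, 5]
unit clause [-3] forces x3=F; simplify:
  drop 3 from [-1, 3] -> [-1]
  satisfied 1 clause(s); 1 remain; assigned so far: [3, 4, 5]
unit clause [-1] forces x1=F; simplify:
  satisfied 1 clause(s); 0 remain; assigned so far: [1, 3, 4, 5]

Answer: x1=F x3=F x4=F x5=F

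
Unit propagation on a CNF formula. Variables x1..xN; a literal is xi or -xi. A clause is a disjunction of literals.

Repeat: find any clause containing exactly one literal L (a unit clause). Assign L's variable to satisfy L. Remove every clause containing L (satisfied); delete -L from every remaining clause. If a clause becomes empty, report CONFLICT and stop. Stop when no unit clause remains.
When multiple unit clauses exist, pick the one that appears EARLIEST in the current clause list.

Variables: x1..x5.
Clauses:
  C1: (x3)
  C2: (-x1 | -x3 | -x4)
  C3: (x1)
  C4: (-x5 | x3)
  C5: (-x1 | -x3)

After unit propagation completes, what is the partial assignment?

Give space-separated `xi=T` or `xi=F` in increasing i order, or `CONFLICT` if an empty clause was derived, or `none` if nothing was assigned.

Answer: CONFLICT

Derivation:
unit clause [3] forces x3=T; simplify:
  drop -3 from [-1, -3, -4] -> [-1, -4]
  drop -3 from [-1, -3] -> [-1]
  satisfied 2 clause(s); 3 remain; assigned so far: [3]
unit clause [1] forces x1=T; simplify:
  drop -1 from [-1, -4] -> [-4]
  drop -1 from [-1] -> [] (empty!)
  satisfied 1 clause(s); 2 remain; assigned so far: [1, 3]
CONFLICT (empty clause)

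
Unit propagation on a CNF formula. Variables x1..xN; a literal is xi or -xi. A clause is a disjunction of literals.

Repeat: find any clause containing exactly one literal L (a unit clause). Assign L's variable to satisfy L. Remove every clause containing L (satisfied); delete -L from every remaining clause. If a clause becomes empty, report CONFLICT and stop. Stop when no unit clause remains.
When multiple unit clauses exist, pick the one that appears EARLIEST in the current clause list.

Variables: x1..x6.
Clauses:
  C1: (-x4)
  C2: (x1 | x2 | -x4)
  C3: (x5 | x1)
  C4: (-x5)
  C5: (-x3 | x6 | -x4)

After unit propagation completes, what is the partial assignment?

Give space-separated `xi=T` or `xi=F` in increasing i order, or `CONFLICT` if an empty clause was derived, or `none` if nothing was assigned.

Answer: x1=T x4=F x5=F

Derivation:
unit clause [-4] forces x4=F; simplify:
  satisfied 3 clause(s); 2 remain; assigned so far: [4]
unit clause [-5] forces x5=F; simplify:
  drop 5 from [5, 1] -> [1]
  satisfied 1 clause(s); 1 remain; assigned so far: [4, 5]
unit clause [1] forces x1=T; simplify:
  satisfied 1 clause(s); 0 remain; assigned so far: [1, 4, 5]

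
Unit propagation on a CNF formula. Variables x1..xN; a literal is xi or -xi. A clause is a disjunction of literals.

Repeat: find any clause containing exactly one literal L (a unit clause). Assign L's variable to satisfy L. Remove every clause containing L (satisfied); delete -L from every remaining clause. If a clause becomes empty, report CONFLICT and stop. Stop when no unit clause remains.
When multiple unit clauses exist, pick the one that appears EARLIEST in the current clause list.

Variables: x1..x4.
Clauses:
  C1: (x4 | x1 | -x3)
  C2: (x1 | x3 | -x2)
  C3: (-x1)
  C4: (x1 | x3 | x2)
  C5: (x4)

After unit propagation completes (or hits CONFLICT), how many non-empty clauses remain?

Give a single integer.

unit clause [-1] forces x1=F; simplify:
  drop 1 from [4, 1, -3] -> [4, -3]
  drop 1 from [1, 3, -2] -> [3, -2]
  drop 1 from [1, 3, 2] -> [3, 2]
  satisfied 1 clause(s); 4 remain; assigned so far: [1]
unit clause [4] forces x4=T; simplify:
  satisfied 2 clause(s); 2 remain; assigned so far: [1, 4]

Answer: 2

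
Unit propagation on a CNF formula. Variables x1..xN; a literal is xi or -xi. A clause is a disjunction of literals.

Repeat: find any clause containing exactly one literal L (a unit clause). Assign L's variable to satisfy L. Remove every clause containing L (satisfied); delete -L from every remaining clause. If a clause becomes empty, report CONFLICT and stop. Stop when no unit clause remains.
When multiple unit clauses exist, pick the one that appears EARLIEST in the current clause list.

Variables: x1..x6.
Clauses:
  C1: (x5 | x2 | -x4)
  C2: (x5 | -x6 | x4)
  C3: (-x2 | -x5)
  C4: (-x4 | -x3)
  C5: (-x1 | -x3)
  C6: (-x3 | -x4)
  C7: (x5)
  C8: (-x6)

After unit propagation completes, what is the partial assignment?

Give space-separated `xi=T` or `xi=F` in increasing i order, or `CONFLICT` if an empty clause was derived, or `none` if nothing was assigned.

unit clause [5] forces x5=T; simplify:
  drop -5 from [-2, -5] -> [-2]
  satisfied 3 clause(s); 5 remain; assigned so far: [5]
unit clause [-2] forces x2=F; simplify:
  satisfied 1 clause(s); 4 remain; assigned so far: [2, 5]
unit clause [-6] forces x6=F; simplify:
  satisfied 1 clause(s); 3 remain; assigned so far: [2, 5, 6]

Answer: x2=F x5=T x6=F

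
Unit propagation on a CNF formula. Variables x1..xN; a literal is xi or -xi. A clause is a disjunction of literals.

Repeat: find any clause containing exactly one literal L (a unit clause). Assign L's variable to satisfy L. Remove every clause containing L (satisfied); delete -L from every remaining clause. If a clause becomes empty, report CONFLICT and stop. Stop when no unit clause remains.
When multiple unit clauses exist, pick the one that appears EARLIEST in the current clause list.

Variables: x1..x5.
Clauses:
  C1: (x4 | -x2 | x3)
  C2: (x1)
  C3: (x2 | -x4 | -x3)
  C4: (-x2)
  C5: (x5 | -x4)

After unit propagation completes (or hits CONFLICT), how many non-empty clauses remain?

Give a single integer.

unit clause [1] forces x1=T; simplify:
  satisfied 1 clause(s); 4 remain; assigned so far: [1]
unit clause [-2] forces x2=F; simplify:
  drop 2 from [2, -4, -3] -> [-4, -3]
  satisfied 2 clause(s); 2 remain; assigned so far: [1, 2]

Answer: 2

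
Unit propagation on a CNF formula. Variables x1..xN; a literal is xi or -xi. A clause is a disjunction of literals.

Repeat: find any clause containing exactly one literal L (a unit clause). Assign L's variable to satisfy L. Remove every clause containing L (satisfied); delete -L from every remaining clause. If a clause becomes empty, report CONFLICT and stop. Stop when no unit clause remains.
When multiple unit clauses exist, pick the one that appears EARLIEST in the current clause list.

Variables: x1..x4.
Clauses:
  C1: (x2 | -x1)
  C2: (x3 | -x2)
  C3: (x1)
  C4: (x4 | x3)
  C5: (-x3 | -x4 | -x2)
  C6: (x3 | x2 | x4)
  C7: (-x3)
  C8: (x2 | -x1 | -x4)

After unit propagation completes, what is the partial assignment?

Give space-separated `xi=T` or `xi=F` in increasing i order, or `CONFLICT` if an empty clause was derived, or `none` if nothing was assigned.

Answer: CONFLICT

Derivation:
unit clause [1] forces x1=T; simplify:
  drop -1 from [2, -1] -> [2]
  drop -1 from [2, -1, -4] -> [2, -4]
  satisfied 1 clause(s); 7 remain; assigned so far: [1]
unit clause [2] forces x2=T; simplify:
  drop -2 from [3, -2] -> [3]
  drop -2 from [-3, -4, -2] -> [-3, -4]
  satisfied 3 clause(s); 4 remain; assigned so far: [1, 2]
unit clause [3] forces x3=T; simplify:
  drop -3 from [-3, -4] -> [-4]
  drop -3 from [-3] -> [] (empty!)
  satisfied 2 clause(s); 2 remain; assigned so far: [1, 2, 3]
CONFLICT (empty clause)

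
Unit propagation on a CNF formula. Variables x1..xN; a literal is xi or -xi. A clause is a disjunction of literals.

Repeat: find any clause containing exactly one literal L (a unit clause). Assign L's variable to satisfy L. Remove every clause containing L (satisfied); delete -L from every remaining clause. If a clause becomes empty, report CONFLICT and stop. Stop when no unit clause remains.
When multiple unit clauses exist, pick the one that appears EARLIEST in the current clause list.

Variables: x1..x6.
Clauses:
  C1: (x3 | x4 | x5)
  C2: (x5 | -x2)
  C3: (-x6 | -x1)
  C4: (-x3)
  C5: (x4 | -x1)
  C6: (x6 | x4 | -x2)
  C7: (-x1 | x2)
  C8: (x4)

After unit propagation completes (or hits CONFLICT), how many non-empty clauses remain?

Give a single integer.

unit clause [-3] forces x3=F; simplify:
  drop 3 from [3, 4, 5] -> [4, 5]
  satisfied 1 clause(s); 7 remain; assigned so far: [3]
unit clause [4] forces x4=T; simplify:
  satisfied 4 clause(s); 3 remain; assigned so far: [3, 4]

Answer: 3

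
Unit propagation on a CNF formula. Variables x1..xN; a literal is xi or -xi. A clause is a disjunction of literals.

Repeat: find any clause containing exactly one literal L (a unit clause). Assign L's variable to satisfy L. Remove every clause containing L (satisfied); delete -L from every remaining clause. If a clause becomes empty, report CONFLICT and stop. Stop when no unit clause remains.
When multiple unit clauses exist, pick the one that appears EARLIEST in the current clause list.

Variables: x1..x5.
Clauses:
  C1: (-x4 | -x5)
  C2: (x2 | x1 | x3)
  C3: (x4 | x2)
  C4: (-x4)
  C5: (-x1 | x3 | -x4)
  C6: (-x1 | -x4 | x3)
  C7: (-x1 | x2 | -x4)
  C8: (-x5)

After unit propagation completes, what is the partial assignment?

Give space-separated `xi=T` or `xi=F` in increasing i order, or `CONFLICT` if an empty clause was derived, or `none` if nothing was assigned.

unit clause [-4] forces x4=F; simplify:
  drop 4 from [4, 2] -> [2]
  satisfied 5 clause(s); 3 remain; assigned so far: [4]
unit clause [2] forces x2=T; simplify:
  satisfied 2 clause(s); 1 remain; assigned so far: [2, 4]
unit clause [-5] forces x5=F; simplify:
  satisfied 1 clause(s); 0 remain; assigned so far: [2, 4, 5]

Answer: x2=T x4=F x5=F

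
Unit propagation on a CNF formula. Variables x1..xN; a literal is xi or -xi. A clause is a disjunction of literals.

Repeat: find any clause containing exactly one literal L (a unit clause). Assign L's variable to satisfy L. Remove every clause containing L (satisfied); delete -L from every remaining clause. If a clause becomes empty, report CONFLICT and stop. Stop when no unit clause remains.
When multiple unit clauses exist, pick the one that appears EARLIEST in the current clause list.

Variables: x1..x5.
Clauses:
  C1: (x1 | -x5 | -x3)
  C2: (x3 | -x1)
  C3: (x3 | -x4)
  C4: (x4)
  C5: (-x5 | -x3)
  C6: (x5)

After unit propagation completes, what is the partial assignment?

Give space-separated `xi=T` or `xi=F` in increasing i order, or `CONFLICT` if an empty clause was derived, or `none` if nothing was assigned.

Answer: CONFLICT

Derivation:
unit clause [4] forces x4=T; simplify:
  drop -4 from [3, -4] -> [3]
  satisfied 1 clause(s); 5 remain; assigned so far: [4]
unit clause [3] forces x3=T; simplify:
  drop -3 from [1, -5, -3] -> [1, -5]
  drop -3 from [-5, -3] -> [-5]
  satisfied 2 clause(s); 3 remain; assigned so far: [3, 4]
unit clause [-5] forces x5=F; simplify:
  drop 5 from [5] -> [] (empty!)
  satisfied 2 clause(s); 1 remain; assigned so far: [3, 4, 5]
CONFLICT (empty clause)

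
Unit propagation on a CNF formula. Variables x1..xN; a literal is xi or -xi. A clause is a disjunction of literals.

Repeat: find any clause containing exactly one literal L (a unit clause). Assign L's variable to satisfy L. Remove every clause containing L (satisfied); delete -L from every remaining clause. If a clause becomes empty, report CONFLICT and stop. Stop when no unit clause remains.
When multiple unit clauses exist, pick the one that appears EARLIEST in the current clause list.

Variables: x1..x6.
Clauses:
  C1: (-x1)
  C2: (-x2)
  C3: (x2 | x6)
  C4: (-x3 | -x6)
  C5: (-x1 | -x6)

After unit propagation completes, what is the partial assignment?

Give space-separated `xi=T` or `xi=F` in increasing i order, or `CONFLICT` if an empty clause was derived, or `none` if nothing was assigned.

unit clause [-1] forces x1=F; simplify:
  satisfied 2 clause(s); 3 remain; assigned so far: [1]
unit clause [-2] forces x2=F; simplify:
  drop 2 from [2, 6] -> [6]
  satisfied 1 clause(s); 2 remain; assigned so far: [1, 2]
unit clause [6] forces x6=T; simplify:
  drop -6 from [-3, -6] -> [-3]
  satisfied 1 clause(s); 1 remain; assigned so far: [1, 2, 6]
unit clause [-3] forces x3=F; simplify:
  satisfied 1 clause(s); 0 remain; assigned so far: [1, 2, 3, 6]

Answer: x1=F x2=F x3=F x6=T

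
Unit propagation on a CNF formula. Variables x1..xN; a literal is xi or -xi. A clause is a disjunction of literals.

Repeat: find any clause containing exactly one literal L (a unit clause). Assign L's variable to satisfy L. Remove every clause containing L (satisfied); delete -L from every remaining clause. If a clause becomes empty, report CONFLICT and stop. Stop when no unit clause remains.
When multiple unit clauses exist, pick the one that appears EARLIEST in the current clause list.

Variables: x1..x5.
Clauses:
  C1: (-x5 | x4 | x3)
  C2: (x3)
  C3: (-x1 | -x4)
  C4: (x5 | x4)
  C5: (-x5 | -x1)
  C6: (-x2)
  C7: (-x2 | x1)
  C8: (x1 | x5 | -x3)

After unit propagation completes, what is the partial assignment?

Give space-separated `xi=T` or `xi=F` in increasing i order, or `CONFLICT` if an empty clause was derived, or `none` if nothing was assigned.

unit clause [3] forces x3=T; simplify:
  drop -3 from [1, 5, -3] -> [1, 5]
  satisfied 2 clause(s); 6 remain; assigned so far: [3]
unit clause [-2] forces x2=F; simplify:
  satisfied 2 clause(s); 4 remain; assigned so far: [2, 3]

Answer: x2=F x3=T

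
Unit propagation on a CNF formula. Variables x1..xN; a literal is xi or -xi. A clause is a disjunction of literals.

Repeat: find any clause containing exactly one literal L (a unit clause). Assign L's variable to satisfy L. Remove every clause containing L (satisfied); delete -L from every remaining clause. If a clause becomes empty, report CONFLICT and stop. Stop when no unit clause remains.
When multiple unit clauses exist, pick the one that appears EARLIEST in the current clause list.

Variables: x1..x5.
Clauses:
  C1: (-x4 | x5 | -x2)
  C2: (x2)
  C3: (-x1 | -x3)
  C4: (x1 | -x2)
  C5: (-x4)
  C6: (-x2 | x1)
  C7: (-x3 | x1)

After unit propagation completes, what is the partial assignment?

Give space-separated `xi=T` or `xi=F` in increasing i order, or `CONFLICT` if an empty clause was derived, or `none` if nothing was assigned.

Answer: x1=T x2=T x3=F x4=F

Derivation:
unit clause [2] forces x2=T; simplify:
  drop -2 from [-4, 5, -2] -> [-4, 5]
  drop -2 from [1, -2] -> [1]
  drop -2 from [-2, 1] -> [1]
  satisfied 1 clause(s); 6 remain; assigned so far: [2]
unit clause [1] forces x1=T; simplify:
  drop -1 from [-1, -3] -> [-3]
  satisfied 3 clause(s); 3 remain; assigned so far: [1, 2]
unit clause [-3] forces x3=F; simplify:
  satisfied 1 clause(s); 2 remain; assigned so far: [1, 2, 3]
unit clause [-4] forces x4=F; simplify:
  satisfied 2 clause(s); 0 remain; assigned so far: [1, 2, 3, 4]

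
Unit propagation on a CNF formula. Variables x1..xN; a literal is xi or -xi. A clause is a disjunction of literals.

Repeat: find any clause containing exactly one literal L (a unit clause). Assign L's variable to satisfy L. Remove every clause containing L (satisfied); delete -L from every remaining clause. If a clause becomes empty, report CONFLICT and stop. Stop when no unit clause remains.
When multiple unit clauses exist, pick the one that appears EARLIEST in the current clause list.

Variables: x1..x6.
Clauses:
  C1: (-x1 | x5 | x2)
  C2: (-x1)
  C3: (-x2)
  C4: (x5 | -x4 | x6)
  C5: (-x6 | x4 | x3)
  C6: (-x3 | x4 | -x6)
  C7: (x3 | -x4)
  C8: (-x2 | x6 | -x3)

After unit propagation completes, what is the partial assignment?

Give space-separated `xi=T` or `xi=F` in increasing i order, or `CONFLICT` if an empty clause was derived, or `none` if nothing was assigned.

unit clause [-1] forces x1=F; simplify:
  satisfied 2 clause(s); 6 remain; assigned so far: [1]
unit clause [-2] forces x2=F; simplify:
  satisfied 2 clause(s); 4 remain; assigned so far: [1, 2]

Answer: x1=F x2=F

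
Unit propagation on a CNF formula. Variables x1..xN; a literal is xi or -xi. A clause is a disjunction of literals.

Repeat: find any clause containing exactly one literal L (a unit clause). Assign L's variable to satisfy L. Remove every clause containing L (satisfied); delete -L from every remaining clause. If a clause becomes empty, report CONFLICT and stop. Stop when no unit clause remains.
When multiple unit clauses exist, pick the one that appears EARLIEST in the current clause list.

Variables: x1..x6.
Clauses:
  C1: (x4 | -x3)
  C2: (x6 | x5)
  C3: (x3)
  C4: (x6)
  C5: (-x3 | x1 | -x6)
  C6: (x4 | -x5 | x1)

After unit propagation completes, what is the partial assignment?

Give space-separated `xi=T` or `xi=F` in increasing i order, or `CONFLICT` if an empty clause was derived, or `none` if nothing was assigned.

Answer: x1=T x3=T x4=T x6=T

Derivation:
unit clause [3] forces x3=T; simplify:
  drop -3 from [4, -3] -> [4]
  drop -3 from [-3, 1, -6] -> [1, -6]
  satisfied 1 clause(s); 5 remain; assigned so far: [3]
unit clause [4] forces x4=T; simplify:
  satisfied 2 clause(s); 3 remain; assigned so far: [3, 4]
unit clause [6] forces x6=T; simplify:
  drop -6 from [1, -6] -> [1]
  satisfied 2 clause(s); 1 remain; assigned so far: [3, 4, 6]
unit clause [1] forces x1=T; simplify:
  satisfied 1 clause(s); 0 remain; assigned so far: [1, 3, 4, 6]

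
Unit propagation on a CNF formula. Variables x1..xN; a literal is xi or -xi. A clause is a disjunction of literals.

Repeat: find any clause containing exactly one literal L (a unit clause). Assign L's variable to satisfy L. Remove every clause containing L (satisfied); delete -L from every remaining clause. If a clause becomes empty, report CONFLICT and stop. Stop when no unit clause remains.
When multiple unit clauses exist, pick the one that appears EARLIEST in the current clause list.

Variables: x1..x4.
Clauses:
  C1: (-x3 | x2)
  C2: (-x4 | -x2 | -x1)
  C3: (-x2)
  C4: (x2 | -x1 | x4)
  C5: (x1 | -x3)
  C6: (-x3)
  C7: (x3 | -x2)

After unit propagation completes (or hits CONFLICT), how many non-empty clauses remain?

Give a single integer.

unit clause [-2] forces x2=F; simplify:
  drop 2 from [-3, 2] -> [-3]
  drop 2 from [2, -1, 4] -> [-1, 4]
  satisfied 3 clause(s); 4 remain; assigned so far: [2]
unit clause [-3] forces x3=F; simplify:
  satisfied 3 clause(s); 1 remain; assigned so far: [2, 3]

Answer: 1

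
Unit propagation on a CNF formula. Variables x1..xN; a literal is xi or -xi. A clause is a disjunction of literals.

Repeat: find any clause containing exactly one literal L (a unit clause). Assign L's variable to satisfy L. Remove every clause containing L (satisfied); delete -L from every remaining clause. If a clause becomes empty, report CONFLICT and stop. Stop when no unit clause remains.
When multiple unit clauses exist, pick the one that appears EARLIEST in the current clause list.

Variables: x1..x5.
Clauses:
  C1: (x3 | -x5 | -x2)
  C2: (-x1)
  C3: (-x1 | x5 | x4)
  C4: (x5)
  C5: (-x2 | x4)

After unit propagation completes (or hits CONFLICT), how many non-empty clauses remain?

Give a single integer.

unit clause [-1] forces x1=F; simplify:
  satisfied 2 clause(s); 3 remain; assigned so far: [1]
unit clause [5] forces x5=T; simplify:
  drop -5 from [3, -5, -2] -> [3, -2]
  satisfied 1 clause(s); 2 remain; assigned so far: [1, 5]

Answer: 2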